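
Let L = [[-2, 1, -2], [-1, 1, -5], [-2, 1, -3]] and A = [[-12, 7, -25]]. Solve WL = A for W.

L is on the right of W, so right-multiply by L⁻¹: W = AL⁻¹.
det L = 1; the adjugate gives L⁻¹ = [[2, 1, -3], [7, 2, -8], [1, 0, -1]].
W = AL⁻¹ = [[-12, 7, -25]] · [[2, 1, -3], [7, 2, -8], [1, 0, -1]] = [[0, 2, 5]].

W = [[0, 2, 5]]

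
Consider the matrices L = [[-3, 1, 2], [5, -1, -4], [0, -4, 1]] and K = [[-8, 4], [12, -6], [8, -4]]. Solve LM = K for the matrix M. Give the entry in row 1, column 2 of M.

-1

Left-multiplying both sides by L⁻¹ gives M = L⁻¹K.
det L = 6; the adjugate gives L⁻¹ = [[-17/6, -3/2, -1/3], [-5/6, -1/2, -1/3], [-10/3, -2, -1/3]].
M = L⁻¹K = [[-17/6, -3/2, -1/3], [-5/6, -1/2, -1/3], [-10/3, -2, -1/3]] · [[-8, 4], [12, -6], [8, -4]] = [[2, -1], [-2, 1], [0, 0]].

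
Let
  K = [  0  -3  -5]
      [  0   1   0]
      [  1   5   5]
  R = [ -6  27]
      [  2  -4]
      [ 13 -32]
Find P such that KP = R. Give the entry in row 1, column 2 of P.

3

Since K multiplies P on the left, P = K⁻¹R.
det K = 5, so K⁻¹ = [[1, -2, 1], [0, 1, 0], [-1/5, -3/5, 0]].
P = K⁻¹R = [[1, -2, 1], [0, 1, 0], [-1/5, -3/5, 0]] · [[-6, 27], [2, -4], [13, -32]] = [[3, 3], [2, -4], [0, -3]].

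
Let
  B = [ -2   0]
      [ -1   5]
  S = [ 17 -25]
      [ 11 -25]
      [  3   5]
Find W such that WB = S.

Since B sits to the right of W, W = SB⁻¹.
det B = -10; the adjugate gives B⁻¹ = [[-1/2, 0], [-1/10, 1/5]].
W = SB⁻¹ = [[17, -25], [11, -25], [3, 5]] · [[-1/2, 0], [-1/10, 1/5]] = [[-6, -5], [-3, -5], [-2, 1]].

W = [[-6, -5], [-3, -5], [-2, 1]]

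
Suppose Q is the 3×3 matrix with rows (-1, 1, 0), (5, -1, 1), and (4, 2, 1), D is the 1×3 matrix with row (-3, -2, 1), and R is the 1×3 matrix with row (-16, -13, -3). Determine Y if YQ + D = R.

Y = [[-3, 0, -4]]

YQ = R − D = [[-13, -11, -4]].
Q is on the right of Y, so right-multiply by Q⁻¹: Y = (R − D)Q⁻¹.
Q has determinant 2; Q⁻¹ = [[-3/2, -1/2, 1/2], [-1/2, -1/2, 1/2], [7, 3, -2]].
Y = (R − D)Q⁻¹ = [[-3, 0, -4]].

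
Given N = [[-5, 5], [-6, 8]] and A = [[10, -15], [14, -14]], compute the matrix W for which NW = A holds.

W = [[-1, 5], [1, 2]]

N is on the left of W, so left-multiply by N⁻¹: W = N⁻¹A.
det N = -10; the adjugate gives N⁻¹ = [[-4/5, 1/2], [-3/5, 1/2]].
W = N⁻¹A = [[-4/5, 1/2], [-3/5, 1/2]] · [[10, -15], [14, -14]] = [[-1, 5], [1, 2]].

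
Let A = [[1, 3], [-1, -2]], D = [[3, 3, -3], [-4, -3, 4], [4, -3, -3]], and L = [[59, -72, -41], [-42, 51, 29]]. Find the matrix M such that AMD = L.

Left-multiply by A⁻¹ and right-multiply by D⁻¹: M = A⁻¹LD⁻¹.
A has determinant 1; A⁻¹ = [[-2, -3], [1, 1]].
det D = 3, so D⁻¹ = [[7, 6, 1], [4/3, 1, 0], [8, 7, 1]].
A⁻¹L = [[8, -9, -5], [17, -21, -12]].
M = (A⁻¹L)D⁻¹ = [[4, 4, 3], [-5, -3, 5]].

M = [[4, 4, 3], [-5, -3, 5]]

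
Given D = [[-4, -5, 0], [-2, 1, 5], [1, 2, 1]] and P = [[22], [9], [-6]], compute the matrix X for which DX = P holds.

X = [[-3], [-2], [1]]

Since D multiplies X on the left, X = D⁻¹P.
D has determinant 1; D⁻¹ = [[-9, 5, -25], [7, -4, 20], [-5, 3, -14]].
X = D⁻¹P = [[-9, 5, -25], [7, -4, 20], [-5, 3, -14]] · [[22], [9], [-6]] = [[-3], [-2], [1]].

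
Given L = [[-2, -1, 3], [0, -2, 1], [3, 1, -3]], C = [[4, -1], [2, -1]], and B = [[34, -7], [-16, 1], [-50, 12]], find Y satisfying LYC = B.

Y = [[-3, -2], [5, -5], [3, -4]]

Isolating Y: multiply by L⁻¹ from the left and C⁻¹ from the right, so Y = L⁻¹BC⁻¹.
det L = 5, so L⁻¹ = [[1, 0, 1], [3/5, -3/5, 2/5], [6/5, -1/5, 4/5]].
C has determinant -2; C⁻¹ = [[1/2, -1/2], [1, -2]].
L⁻¹B = [[-16, 5], [10, 0], [4, 1]].
Y = (L⁻¹B)C⁻¹ = [[-3, -2], [5, -5], [3, -4]].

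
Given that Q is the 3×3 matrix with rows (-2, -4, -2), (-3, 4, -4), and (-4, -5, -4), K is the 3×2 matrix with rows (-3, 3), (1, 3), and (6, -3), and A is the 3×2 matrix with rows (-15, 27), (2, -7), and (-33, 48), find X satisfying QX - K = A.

X = [[3, -4], [3, -5], [0, -1]]

QX = A + K = [[-18, 30], [3, -4], [-27, 45]].
Left-multiplying both sides by Q⁻¹ gives X = Q⁻¹(A + K).
det Q = -6; the adjugate gives Q⁻¹ = [[6, 1, -4], [-2/3, 0, 1/3], [-31/6, -1, 10/3]].
X = Q⁻¹(A + K) = [[3, -4], [3, -5], [0, -1]].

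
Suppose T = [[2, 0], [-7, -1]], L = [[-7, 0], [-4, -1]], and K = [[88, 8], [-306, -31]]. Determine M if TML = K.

M = [[-4, -4], [2, -3]]

Isolating M: multiply by T⁻¹ from the left and L⁻¹ from the right, so M = T⁻¹KL⁻¹.
det T = -2, so T⁻¹ = [[1/2, 0], [-7/2, -1]].
det L = 7, so L⁻¹ = [[-1/7, 0], [4/7, -1]].
T⁻¹K = [[44, 4], [-2, 3]].
M = (T⁻¹K)L⁻¹ = [[-4, -4], [2, -3]].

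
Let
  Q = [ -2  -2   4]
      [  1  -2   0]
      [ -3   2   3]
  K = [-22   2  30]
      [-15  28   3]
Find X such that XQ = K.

X = [[3, 2, 6], [-3, -6, 5]]

Right-multiplying both sides by Q⁻¹ gives X = KQ⁻¹.
det Q = 2, so Q⁻¹ = [[-3, 7, 4], [-3/2, 3, 2], [-2, 5, 3]].
X = KQ⁻¹ = [[-22, 2, 30], [-15, 28, 3]] · [[-3, 7, 4], [-3/2, 3, 2], [-2, 5, 3]] = [[3, 2, 6], [-3, -6, 5]].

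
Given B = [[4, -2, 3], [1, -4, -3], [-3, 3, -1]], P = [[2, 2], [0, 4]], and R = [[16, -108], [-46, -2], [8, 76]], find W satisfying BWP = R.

W = [[3, -4], [5, 0], [2, -5]]

Isolating W: multiply by B⁻¹ from the left and P⁻¹ from the right, so W = B⁻¹RP⁻¹.
det B = 5, so B⁻¹ = [[13/5, 7/5, 18/5], [2, 1, 3], [-9/5, -6/5, -14/5]].
det P = 8, so P⁻¹ = [[1/2, -1/4], [0, 1/4]].
B⁻¹R = [[6, -10], [10, 10], [4, -16]].
W = (B⁻¹R)P⁻¹ = [[3, -4], [5, 0], [2, -5]].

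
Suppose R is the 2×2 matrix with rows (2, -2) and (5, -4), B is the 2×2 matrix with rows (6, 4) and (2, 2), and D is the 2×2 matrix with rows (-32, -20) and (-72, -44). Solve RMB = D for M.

Isolating M: multiply by R⁻¹ from the left and B⁻¹ from the right, so M = R⁻¹DB⁻¹.
det R = 2; the adjugate gives R⁻¹ = [[-2, 1], [-5/2, 1]].
B has determinant 4; B⁻¹ = [[1/2, -1], [-1/2, 3/2]].
R⁻¹D = [[-8, -4], [8, 6]].
M = (R⁻¹D)B⁻¹ = [[-2, 2], [1, 1]].

M = [[-2, 2], [1, 1]]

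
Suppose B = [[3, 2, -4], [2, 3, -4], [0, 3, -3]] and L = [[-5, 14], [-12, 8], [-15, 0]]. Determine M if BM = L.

Since B multiplies M on the left, M = B⁻¹L.
det B = -3, so B⁻¹ = [[-1, 2, -4/3], [-2, 3, -4/3], [-2, 3, -5/3]].
M = B⁻¹L = [[-1, 2, -4/3], [-2, 3, -4/3], [-2, 3, -5/3]] · [[-5, 14], [-12, 8], [-15, 0]] = [[1, 2], [-6, -4], [-1, -4]].

M = [[1, 2], [-6, -4], [-1, -4]]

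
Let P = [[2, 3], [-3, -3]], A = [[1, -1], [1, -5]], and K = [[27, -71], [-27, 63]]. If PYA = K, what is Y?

Y = P⁻¹KA⁻¹ (apply P⁻¹ on the left and A⁻¹ on the right).
det P = 3; the adjugate gives P⁻¹ = [[-1, -1], [1, 2/3]].
det A = -4; the adjugate gives A⁻¹ = [[5/4, -1/4], [1/4, -1/4]].
P⁻¹K = [[0, 8], [9, -29]].
Y = (P⁻¹K)A⁻¹ = [[2, -2], [4, 5]].

Y = [[2, -2], [4, 5]]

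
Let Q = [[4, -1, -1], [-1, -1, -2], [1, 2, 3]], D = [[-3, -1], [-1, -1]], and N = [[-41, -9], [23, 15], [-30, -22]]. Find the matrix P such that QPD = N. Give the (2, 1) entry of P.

Left-multiply by Q⁻¹ and right-multiply by D⁻¹: P = Q⁻¹ND⁻¹.
Q has determinant 4; Q⁻¹ = [[1/4, 1/4, 1/4], [1/4, 13/4, 9/4], [-1/4, -9/4, -5/4]].
D has determinant 2; D⁻¹ = [[-1/2, 1/2], [1/2, -3/2]].
Q⁻¹N = [[-12, -4], [-3, -3], [-4, -4]].
P = (Q⁻¹N)D⁻¹ = [[4, 0], [0, 3], [0, 4]].

0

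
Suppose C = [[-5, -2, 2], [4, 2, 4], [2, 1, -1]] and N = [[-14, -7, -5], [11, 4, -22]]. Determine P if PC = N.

P = [[0, -2, -3], [-3, -3, 4]]

Since C sits to the right of P, P = NC⁻¹.
C has determinant 6; C⁻¹ = [[-1, 0, -2], [2, 1/6, 14/3], [0, 1/6, -1/3]].
P = NC⁻¹ = [[-14, -7, -5], [11, 4, -22]] · [[-1, 0, -2], [2, 1/6, 14/3], [0, 1/6, -1/3]] = [[0, -2, -3], [-3, -3, 4]].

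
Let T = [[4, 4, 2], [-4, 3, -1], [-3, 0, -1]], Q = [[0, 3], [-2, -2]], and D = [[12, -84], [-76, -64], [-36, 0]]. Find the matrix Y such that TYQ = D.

Y = [[-4, -5], [-4, 5], [0, -3]]

Y = T⁻¹DQ⁻¹ (apply T⁻¹ on the left and Q⁻¹ on the right).
det T = 2, so T⁻¹ = [[-3/2, 2, -5], [-1/2, 1, -2], [9/2, -6, 14]].
det Q = 6, so Q⁻¹ = [[-1/3, -1/2], [1/3, 0]].
T⁻¹D = [[10, -2], [-10, -22], [6, 6]].
Y = (T⁻¹D)Q⁻¹ = [[-4, -5], [-4, 5], [0, -3]].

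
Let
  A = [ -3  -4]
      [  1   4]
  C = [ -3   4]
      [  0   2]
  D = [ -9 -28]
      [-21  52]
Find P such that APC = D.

Isolating P: multiply by A⁻¹ from the left and C⁻¹ from the right, so P = A⁻¹DC⁻¹.
det A = -8; the adjugate gives A⁻¹ = [[-1/2, -1/2], [1/8, 3/8]].
det C = -6, so C⁻¹ = [[-1/3, 2/3], [0, 1/2]].
A⁻¹D = [[15, -12], [-9, 16]].
P = (A⁻¹D)C⁻¹ = [[-5, 4], [3, 2]].

P = [[-5, 4], [3, 2]]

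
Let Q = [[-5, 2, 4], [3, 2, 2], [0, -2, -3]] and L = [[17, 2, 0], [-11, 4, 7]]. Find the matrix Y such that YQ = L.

Y = [[-4, -1, -6], [4, 3, 5]]

Q is on the right of Y, so right-multiply by Q⁻¹: Y = LQ⁻¹.
det Q = 4; the adjugate gives Q⁻¹ = [[-1/2, -1/2, -1], [9/4, 15/4, 11/2], [-3/2, -5/2, -4]].
Y = LQ⁻¹ = [[17, 2, 0], [-11, 4, 7]] · [[-1/2, -1/2, -1], [9/4, 15/4, 11/2], [-3/2, -5/2, -4]] = [[-4, -1, -6], [4, 3, 5]].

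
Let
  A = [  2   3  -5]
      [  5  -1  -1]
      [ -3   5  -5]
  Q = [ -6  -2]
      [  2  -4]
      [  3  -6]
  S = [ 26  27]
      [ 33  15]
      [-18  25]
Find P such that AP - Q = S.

AP = S + Q = [[20, 25], [35, 11], [-15, 19]].
A is on the left of P, so left-multiply by A⁻¹: P = A⁻¹(S + Q).
det A = -6, so A⁻¹ = [[-5/3, 5/3, 4/3], [-14/3, 25/6, 23/6], [-11/3, 19/6, 17/6]].
P = A⁻¹(S + Q) = [[5, 2], [-5, 2], [-5, -3]].

P = [[5, 2], [-5, 2], [-5, -3]]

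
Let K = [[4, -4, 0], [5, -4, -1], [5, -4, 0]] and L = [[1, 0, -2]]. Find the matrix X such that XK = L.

K is on the right of X, so right-multiply by K⁻¹: X = LK⁻¹.
K has determinant 4; K⁻¹ = [[-1, 0, 1], [-5/4, 0, 1], [0, -1, 1]].
X = LK⁻¹ = [[1, 0, -2]] · [[-1, 0, 1], [-5/4, 0, 1], [0, -1, 1]] = [[-1, 2, -1]].

X = [[-1, 2, -1]]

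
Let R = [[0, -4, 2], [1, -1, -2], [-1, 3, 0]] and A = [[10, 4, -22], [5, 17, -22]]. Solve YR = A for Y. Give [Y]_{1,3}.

-5

Since R sits to the right of Y, Y = AR⁻¹.
det R = -4; the adjugate gives R⁻¹ = [[-3/2, -3/2, -5/2], [-1/2, -1/2, -1/2], [-1/2, -1, -1]].
Y = AR⁻¹ = [[10, 4, -22], [5, 17, -22]] · [[-3/2, -3/2, -5/2], [-1/2, -1/2, -1/2], [-1/2, -1, -1]] = [[-6, 5, -5], [-5, 6, 1]].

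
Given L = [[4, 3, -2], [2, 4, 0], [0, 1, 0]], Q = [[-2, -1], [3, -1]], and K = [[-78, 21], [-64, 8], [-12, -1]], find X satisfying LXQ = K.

Left-multiply by L⁻¹ and right-multiply by Q⁻¹: X = L⁻¹KQ⁻¹.
det L = -4; the adjugate gives L⁻¹ = [[0, 1/2, -2], [0, 0, 1], [-1/2, 1, -5/2]].
det Q = 5, so Q⁻¹ = [[-1/5, 1/5], [-3/5, -2/5]].
L⁻¹K = [[-8, 6], [-12, -1], [5, 0]].
X = (L⁻¹K)Q⁻¹ = [[-2, -4], [3, -2], [-1, 1]].

X = [[-2, -4], [3, -2], [-1, 1]]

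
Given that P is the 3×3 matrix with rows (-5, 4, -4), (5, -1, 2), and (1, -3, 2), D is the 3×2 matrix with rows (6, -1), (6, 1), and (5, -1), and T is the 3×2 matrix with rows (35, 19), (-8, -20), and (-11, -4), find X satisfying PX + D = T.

PX = T − D = [[29, 20], [-14, -21], [-16, -3]].
P is on the left of X, so left-multiply by P⁻¹: X = P⁻¹(T − D).
det P = 4, so P⁻¹ = [[1, 1, 1], [-2, -3/2, -5/2], [-7/2, -11/4, -15/4]].
X = P⁻¹(T − D) = [[-1, -4], [3, -1], [-3, -1]].

X = [[-1, -4], [3, -1], [-3, -1]]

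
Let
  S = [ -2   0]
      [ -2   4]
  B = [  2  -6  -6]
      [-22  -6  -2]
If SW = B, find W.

W = [[-1, 3, 3], [-6, 0, 1]]

S is on the left of W, so left-multiply by S⁻¹: W = S⁻¹B.
S has determinant -8; S⁻¹ = [[-1/2, 0], [-1/4, 1/4]].
W = S⁻¹B = [[-1/2, 0], [-1/4, 1/4]] · [[2, -6, -6], [-22, -6, -2]] = [[-1, 3, 3], [-6, 0, 1]].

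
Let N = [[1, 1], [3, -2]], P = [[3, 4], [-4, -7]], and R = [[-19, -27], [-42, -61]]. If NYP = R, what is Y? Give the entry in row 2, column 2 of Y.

0

Y = N⁻¹RP⁻¹ (apply N⁻¹ on the left and P⁻¹ on the right).
det N = -5; the adjugate gives N⁻¹ = [[2/5, 1/5], [3/5, -1/5]].
P has determinant -5; P⁻¹ = [[7/5, 4/5], [-4/5, -3/5]].
N⁻¹R = [[-16, -23], [-3, -4]].
Y = (N⁻¹R)P⁻¹ = [[-4, 1], [-1, 0]].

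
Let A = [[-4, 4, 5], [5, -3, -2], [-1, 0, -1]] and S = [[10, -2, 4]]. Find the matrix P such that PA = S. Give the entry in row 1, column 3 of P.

4

A is on the right of P, so right-multiply by A⁻¹: P = SA⁻¹.
det A = 1, so A⁻¹ = [[3, 4, 7], [7, 9, 17], [-3, -4, -8]].
P = SA⁻¹ = [[10, -2, 4]] · [[3, 4, 7], [7, 9, 17], [-3, -4, -8]] = [[4, 6, 4]].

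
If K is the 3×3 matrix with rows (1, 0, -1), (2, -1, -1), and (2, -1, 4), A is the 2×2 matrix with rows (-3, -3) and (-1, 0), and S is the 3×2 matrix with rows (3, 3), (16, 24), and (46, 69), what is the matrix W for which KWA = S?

W = [[-4, 3], [3, -5], [-3, 3]]

Isolating W: multiply by K⁻¹ from the left and A⁻¹ from the right, so W = K⁻¹SA⁻¹.
K has determinant -5; K⁻¹ = [[1, -1/5, 1/5], [2, -6/5, 1/5], [0, -1/5, 1/5]].
det A = -3, so A⁻¹ = [[0, -1], [-1/3, 1]].
K⁻¹S = [[9, 12], [-4, -9], [6, 9]].
W = (K⁻¹S)A⁻¹ = [[-4, 3], [3, -5], [-3, 3]].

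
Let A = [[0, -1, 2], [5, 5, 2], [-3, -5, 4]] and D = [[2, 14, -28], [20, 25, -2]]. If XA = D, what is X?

X = [[-4, -2, -4], [-5, 4, 0]]

Since A sits to the right of X, X = DA⁻¹.
det A = 6, so A⁻¹ = [[5, -1, -2], [-13/3, 1, 5/3], [-5/3, 1/2, 5/6]].
X = DA⁻¹ = [[2, 14, -28], [20, 25, -2]] · [[5, -1, -2], [-13/3, 1, 5/3], [-5/3, 1/2, 5/6]] = [[-4, -2, -4], [-5, 4, 0]].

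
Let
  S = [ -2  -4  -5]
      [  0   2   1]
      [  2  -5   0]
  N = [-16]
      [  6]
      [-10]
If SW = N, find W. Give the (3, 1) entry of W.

S is on the left of W, so left-multiply by S⁻¹: W = S⁻¹N.
det S = 2, so S⁻¹ = [[5/2, 25/2, 3], [1, 5, 1], [-2, -9, -2]].
W = S⁻¹N = [[5/2, 25/2, 3], [1, 5, 1], [-2, -9, -2]] · [[-16], [6], [-10]] = [[5], [4], [-2]].

-2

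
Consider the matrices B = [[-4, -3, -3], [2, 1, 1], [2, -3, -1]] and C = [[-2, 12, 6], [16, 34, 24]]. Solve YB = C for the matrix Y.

B is on the right of Y, so right-multiply by B⁻¹: Y = CB⁻¹.
det B = 4, so B⁻¹ = [[1/2, 3/2, 0], [1, 5/2, -1/2], [-2, -9/2, 1/2]].
Y = CB⁻¹ = [[-2, 12, 6], [16, 34, 24]] · [[1/2, 3/2, 0], [1, 5/2, -1/2], [-2, -9/2, 1/2]] = [[-1, 0, -3], [-6, 1, -5]].

Y = [[-1, 0, -3], [-6, 1, -5]]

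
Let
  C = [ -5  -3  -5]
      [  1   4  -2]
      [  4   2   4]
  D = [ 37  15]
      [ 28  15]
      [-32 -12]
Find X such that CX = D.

X = [[-6, 3], [6, 0], [-5, -6]]

Left-multiplying both sides by C⁻¹ gives X = C⁻¹D.
C has determinant 6; C⁻¹ = [[10/3, 1/3, 13/3], [-2, 0, -5/2], [-7/3, -1/3, -17/6]].
X = C⁻¹D = [[10/3, 1/3, 13/3], [-2, 0, -5/2], [-7/3, -1/3, -17/6]] · [[37, 15], [28, 15], [-32, -12]] = [[-6, 3], [6, 0], [-5, -6]].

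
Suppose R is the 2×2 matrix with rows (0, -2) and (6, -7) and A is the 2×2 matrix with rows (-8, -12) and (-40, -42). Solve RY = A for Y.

Since R multiplies Y on the left, Y = R⁻¹A.
R has determinant 12; R⁻¹ = [[-7/12, 1/6], [-1/2, 0]].
Y = R⁻¹A = [[-7/12, 1/6], [-1/2, 0]] · [[-8, -12], [-40, -42]] = [[-2, 0], [4, 6]].

Y = [[-2, 0], [4, 6]]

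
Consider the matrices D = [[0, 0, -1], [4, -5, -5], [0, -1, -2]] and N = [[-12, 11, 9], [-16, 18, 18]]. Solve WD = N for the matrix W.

Since D sits to the right of W, W = ND⁻¹.
D has determinant 4; D⁻¹ = [[5/4, 1/4, -5/4], [2, 0, -1], [-1, 0, 0]].
W = ND⁻¹ = [[-12, 11, 9], [-16, 18, 18]] · [[5/4, 1/4, -5/4], [2, 0, -1], [-1, 0, 0]] = [[-2, -3, 4], [-2, -4, 2]].

W = [[-2, -3, 4], [-2, -4, 2]]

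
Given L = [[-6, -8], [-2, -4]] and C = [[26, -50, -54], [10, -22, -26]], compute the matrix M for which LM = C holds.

M = [[-3, 3, 1], [-1, 4, 6]]

L is on the left of M, so left-multiply by L⁻¹: M = L⁻¹C.
det L = 8; the adjugate gives L⁻¹ = [[-1/2, 1], [1/4, -3/4]].
M = L⁻¹C = [[-1/2, 1], [1/4, -3/4]] · [[26, -50, -54], [10, -22, -26]] = [[-3, 3, 1], [-1, 4, 6]].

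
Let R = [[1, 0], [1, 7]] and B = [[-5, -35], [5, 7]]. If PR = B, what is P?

Since R sits to the right of P, P = BR⁻¹.
det R = 7, so R⁻¹ = [[1, 0], [-1/7, 1/7]].
P = BR⁻¹ = [[-5, -35], [5, 7]] · [[1, 0], [-1/7, 1/7]] = [[0, -5], [4, 1]].

P = [[0, -5], [4, 1]]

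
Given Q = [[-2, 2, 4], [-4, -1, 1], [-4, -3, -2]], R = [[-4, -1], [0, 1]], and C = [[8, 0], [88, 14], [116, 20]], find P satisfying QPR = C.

Left-multiply by Q⁻¹ and right-multiply by R⁻¹: P = Q⁻¹CR⁻¹.
det Q = -2, so Q⁻¹ = [[-5/2, 4, -3], [6, -10, 7], [-4, 7, -5]].
det R = -4; the adjugate gives R⁻¹ = [[-1/4, -1/4], [0, 1]].
Q⁻¹C = [[-16, -4], [-20, 0], [4, -2]].
P = (Q⁻¹C)R⁻¹ = [[4, 0], [5, 5], [-1, -3]].

P = [[4, 0], [5, 5], [-1, -3]]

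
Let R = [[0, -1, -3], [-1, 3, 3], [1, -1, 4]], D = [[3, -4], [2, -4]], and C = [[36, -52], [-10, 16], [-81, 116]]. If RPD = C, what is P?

P = [[2, 5], [5, 3], [-5, -2]]

P = R⁻¹CD⁻¹ (apply R⁻¹ on the left and D⁻¹ on the right).
det R = -1, so R⁻¹ = [[-15, -7, -6], [-7, -3, -3], [2, 1, 1]].
D has determinant -4; D⁻¹ = [[1, -1], [1/2, -3/4]].
R⁻¹C = [[16, -28], [21, -32], [-19, 28]].
P = (R⁻¹C)D⁻¹ = [[2, 5], [5, 3], [-5, -2]].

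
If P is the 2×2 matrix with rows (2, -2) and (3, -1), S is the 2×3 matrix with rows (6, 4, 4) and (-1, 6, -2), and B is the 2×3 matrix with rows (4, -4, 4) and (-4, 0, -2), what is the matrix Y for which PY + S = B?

PY = B − S = [[-2, -8, 0], [-3, -6, 0]].
P is on the left of Y, so left-multiply by P⁻¹: Y = P⁻¹(B − S).
P has determinant 4; P⁻¹ = [[-1/4, 1/2], [-3/4, 1/2]].
Y = P⁻¹(B − S) = [[-1, -1, 0], [0, 3, 0]].

Y = [[-1, -1, 0], [0, 3, 0]]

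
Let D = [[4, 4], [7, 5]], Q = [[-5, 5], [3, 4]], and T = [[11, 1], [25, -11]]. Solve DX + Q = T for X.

X = [[1, -5], [3, 4]]

DX = T − Q = [[16, -4], [22, -15]].
Left-multiplying both sides by D⁻¹ gives X = D⁻¹(T − Q).
det D = -8; the adjugate gives D⁻¹ = [[-5/8, 1/2], [7/8, -1/2]].
X = D⁻¹(T − Q) = [[1, -5], [3, 4]].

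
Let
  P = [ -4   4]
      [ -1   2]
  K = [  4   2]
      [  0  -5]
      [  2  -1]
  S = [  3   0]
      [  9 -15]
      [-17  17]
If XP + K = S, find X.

X = [[1, -3], [-2, -1], [5, -1]]

XP = S − K = [[-1, -2], [9, -10], [-19, 18]].
Right-multiplying both sides by P⁻¹ gives X = (S − K)P⁻¹.
P has determinant -4; P⁻¹ = [[-1/2, 1], [-1/4, 1]].
X = (S − K)P⁻¹ = [[1, -3], [-2, -1], [5, -1]].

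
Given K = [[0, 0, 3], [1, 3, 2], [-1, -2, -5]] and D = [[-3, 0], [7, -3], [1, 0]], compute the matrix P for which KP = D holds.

K is on the left of P, so left-multiply by K⁻¹: P = K⁻¹D.
det K = 3, so K⁻¹ = [[-11/3, -2, -3], [1, 1, 1], [1/3, 0, 0]].
P = K⁻¹D = [[-11/3, -2, -3], [1, 1, 1], [1/3, 0, 0]] · [[-3, 0], [7, -3], [1, 0]] = [[-6, 6], [5, -3], [-1, 0]].

P = [[-6, 6], [5, -3], [-1, 0]]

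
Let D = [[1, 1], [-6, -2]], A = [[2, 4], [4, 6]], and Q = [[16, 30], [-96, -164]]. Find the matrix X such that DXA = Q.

X = [[2, 3], [4, -2]]

Isolating X: multiply by D⁻¹ from the left and A⁻¹ from the right, so X = D⁻¹QA⁻¹.
det D = 4; the adjugate gives D⁻¹ = [[-1/2, -1/4], [3/2, 1/4]].
A has determinant -4; A⁻¹ = [[-3/2, 1], [1, -1/2]].
D⁻¹Q = [[16, 26], [0, 4]].
X = (D⁻¹Q)A⁻¹ = [[2, 3], [4, -2]].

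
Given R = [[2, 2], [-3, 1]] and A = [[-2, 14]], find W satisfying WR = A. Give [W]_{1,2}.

4

R is on the right of W, so right-multiply by R⁻¹: W = AR⁻¹.
R has determinant 8; R⁻¹ = [[1/8, -1/4], [3/8, 1/4]].
W = AR⁻¹ = [[-2, 14]] · [[1/8, -1/4], [3/8, 1/4]] = [[5, 4]].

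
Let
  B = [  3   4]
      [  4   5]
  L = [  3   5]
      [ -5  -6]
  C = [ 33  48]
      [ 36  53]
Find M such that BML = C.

M = [[-2, 3], [3, -3]]

Isolating M: multiply by B⁻¹ from the left and L⁻¹ from the right, so M = B⁻¹CL⁻¹.
det B = -1, so B⁻¹ = [[-5, 4], [4, -3]].
det L = 7, so L⁻¹ = [[-6/7, -5/7], [5/7, 3/7]].
B⁻¹C = [[-21, -28], [24, 33]].
M = (B⁻¹C)L⁻¹ = [[-2, 3], [3, -3]].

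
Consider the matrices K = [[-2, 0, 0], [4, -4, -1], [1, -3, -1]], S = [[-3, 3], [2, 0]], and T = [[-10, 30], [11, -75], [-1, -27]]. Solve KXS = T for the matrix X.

Isolating X: multiply by K⁻¹ from the left and S⁻¹ from the right, so X = K⁻¹TS⁻¹.
K has determinant -2; K⁻¹ = [[-1/2, 0, 0], [-3/2, -1, 1], [4, 3, -4]].
det S = -6, so S⁻¹ = [[0, 1/2], [1/3, 1/2]].
K⁻¹T = [[5, -15], [3, 3], [-3, 3]].
X = (K⁻¹T)S⁻¹ = [[-5, -5], [1, 3], [1, 0]].

X = [[-5, -5], [1, 3], [1, 0]]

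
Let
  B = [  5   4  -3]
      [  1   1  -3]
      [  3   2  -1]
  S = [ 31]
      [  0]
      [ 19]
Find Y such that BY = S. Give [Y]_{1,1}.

Since B multiplies Y on the left, Y = B⁻¹S.
det B = -4; the adjugate gives B⁻¹ = [[-5/4, 1/2, 9/4], [2, -1, -3], [1/4, -1/2, -1/4]].
Y = B⁻¹S = [[-5/4, 1/2, 9/4], [2, -1, -3], [1/4, -1/2, -1/4]] · [[31], [0], [19]] = [[4], [5], [3]].

4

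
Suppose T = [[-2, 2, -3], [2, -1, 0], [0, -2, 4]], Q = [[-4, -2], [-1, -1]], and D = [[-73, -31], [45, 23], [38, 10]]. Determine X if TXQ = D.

Left-multiply by T⁻¹ and right-multiply by Q⁻¹: X = T⁻¹DQ⁻¹.
T has determinant 4; T⁻¹ = [[-1, -1/2, -3/4], [-2, -2, -3/2], [-1, -1, -1/2]].
Q has determinant 2; Q⁻¹ = [[-1/2, 1], [1/2, -2]].
T⁻¹D = [[22, 12], [-1, 1], [9, 3]].
X = (T⁻¹D)Q⁻¹ = [[-5, -2], [1, -3], [-3, 3]].

X = [[-5, -2], [1, -3], [-3, 3]]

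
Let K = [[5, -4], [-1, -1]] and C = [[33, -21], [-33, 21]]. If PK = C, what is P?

Right-multiplying both sides by K⁻¹ gives P = CK⁻¹.
det K = -9, so K⁻¹ = [[1/9, -4/9], [-1/9, -5/9]].
P = CK⁻¹ = [[33, -21], [-33, 21]] · [[1/9, -4/9], [-1/9, -5/9]] = [[6, -3], [-6, 3]].

P = [[6, -3], [-6, 3]]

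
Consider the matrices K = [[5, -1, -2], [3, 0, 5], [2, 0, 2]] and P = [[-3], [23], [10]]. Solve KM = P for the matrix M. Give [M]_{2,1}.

0

Left-multiplying both sides by K⁻¹ gives M = K⁻¹P.
det K = -4, so K⁻¹ = [[0, -1/2, 5/4], [-1, -7/2, 31/4], [0, 1/2, -3/4]].
M = K⁻¹P = [[0, -1/2, 5/4], [-1, -7/2, 31/4], [0, 1/2, -3/4]] · [[-3], [23], [10]] = [[1], [0], [4]].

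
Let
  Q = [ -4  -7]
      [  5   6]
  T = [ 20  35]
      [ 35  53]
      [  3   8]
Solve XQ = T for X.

X = [[-5, 0], [-5, 3], [-2, -1]]

Q is on the right of X, so right-multiply by Q⁻¹: X = TQ⁻¹.
det Q = 11, so Q⁻¹ = [[6/11, 7/11], [-5/11, -4/11]].
X = TQ⁻¹ = [[20, 35], [35, 53], [3, 8]] · [[6/11, 7/11], [-5/11, -4/11]] = [[-5, 0], [-5, 3], [-2, -1]].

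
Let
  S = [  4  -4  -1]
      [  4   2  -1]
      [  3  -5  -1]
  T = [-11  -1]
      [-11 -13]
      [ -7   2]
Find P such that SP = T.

Since S multiplies P on the left, P = S⁻¹T.
S has determinant -6; S⁻¹ = [[7/6, -1/6, -1], [-1/6, 1/6, 0], [13/3, -4/3, -4]].
P = S⁻¹T = [[7/6, -1/6, -1], [-1/6, 1/6, 0], [13/3, -4/3, -4]] · [[-11, -1], [-11, -13], [-7, 2]] = [[-4, -1], [0, -2], [-5, 5]].

P = [[-4, -1], [0, -2], [-5, 5]]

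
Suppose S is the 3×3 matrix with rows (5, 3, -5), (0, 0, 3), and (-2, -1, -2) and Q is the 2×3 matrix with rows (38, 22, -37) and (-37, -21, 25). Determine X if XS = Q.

S is on the right of X, so right-multiply by S⁻¹: X = QS⁻¹.
S has determinant -3; S⁻¹ = [[-1, -11/3, -3], [2, 20/3, 5], [0, 1/3, 0]].
X = QS⁻¹ = [[38, 22, -37], [-37, -21, 25]] · [[-1, -11/3, -3], [2, 20/3, 5], [0, 1/3, 0]] = [[6, -5, -4], [-5, 4, 6]].

X = [[6, -5, -4], [-5, 4, 6]]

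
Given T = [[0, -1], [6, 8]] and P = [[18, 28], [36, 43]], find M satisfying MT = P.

M = [[-4, 3], [5, 6]]

Since T sits to the right of M, M = PT⁻¹.
det T = 6, so T⁻¹ = [[4/3, 1/6], [-1, 0]].
M = PT⁻¹ = [[18, 28], [36, 43]] · [[4/3, 1/6], [-1, 0]] = [[-4, 3], [5, 6]].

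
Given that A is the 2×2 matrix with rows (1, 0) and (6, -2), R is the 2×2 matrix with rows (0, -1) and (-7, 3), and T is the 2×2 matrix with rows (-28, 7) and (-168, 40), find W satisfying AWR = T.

W = [[5, 4], [-1, 0]]

Left-multiply by A⁻¹ and right-multiply by R⁻¹: W = A⁻¹TR⁻¹.
det A = -2; the adjugate gives A⁻¹ = [[1, 0], [3, -1/2]].
R has determinant -7; R⁻¹ = [[-3/7, -1/7], [-1, 0]].
A⁻¹T = [[-28, 7], [0, 1]].
W = (A⁻¹T)R⁻¹ = [[5, 4], [-1, 0]].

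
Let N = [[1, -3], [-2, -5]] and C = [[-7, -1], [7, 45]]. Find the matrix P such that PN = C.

Since N sits to the right of P, P = CN⁻¹.
det N = -11; the adjugate gives N⁻¹ = [[5/11, -3/11], [-2/11, -1/11]].
P = CN⁻¹ = [[-7, -1], [7, 45]] · [[5/11, -3/11], [-2/11, -1/11]] = [[-3, 2], [-5, -6]].

P = [[-3, 2], [-5, -6]]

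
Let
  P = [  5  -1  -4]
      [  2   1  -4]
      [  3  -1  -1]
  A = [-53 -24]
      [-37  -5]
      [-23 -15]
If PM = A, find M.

M = [[-6, -3], [-1, 5], [6, 1]]

P is on the left of M, so left-multiply by P⁻¹: M = P⁻¹A.
det P = 5; the adjugate gives P⁻¹ = [[-1, 3/5, 8/5], [-2, 7/5, 12/5], [-1, 2/5, 7/5]].
M = P⁻¹A = [[-1, 3/5, 8/5], [-2, 7/5, 12/5], [-1, 2/5, 7/5]] · [[-53, -24], [-37, -5], [-23, -15]] = [[-6, -3], [-1, 5], [6, 1]].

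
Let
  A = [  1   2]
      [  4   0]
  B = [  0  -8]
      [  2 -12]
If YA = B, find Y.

Y = [[-4, 1], [-6, 2]]

Since A sits to the right of Y, Y = BA⁻¹.
det A = -8, so A⁻¹ = [[0, 1/4], [1/2, -1/8]].
Y = BA⁻¹ = [[0, -8], [2, -12]] · [[0, 1/4], [1/2, -1/8]] = [[-4, 1], [-6, 2]].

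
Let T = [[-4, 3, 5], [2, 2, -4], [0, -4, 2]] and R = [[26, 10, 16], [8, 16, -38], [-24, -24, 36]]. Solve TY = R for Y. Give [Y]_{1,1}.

-2

Since T multiplies Y on the left, Y = T⁻¹R.
det T = -4; the adjugate gives T⁻¹ = [[3, 13/2, 11/2], [1, 2, 3/2], [2, 4, 7/2]].
Y = T⁻¹R = [[3, 13/2, 11/2], [1, 2, 3/2], [2, 4, 7/2]] · [[26, 10, 16], [8, 16, -38], [-24, -24, 36]] = [[-2, 2, -1], [6, 6, -6], [0, 0, 6]].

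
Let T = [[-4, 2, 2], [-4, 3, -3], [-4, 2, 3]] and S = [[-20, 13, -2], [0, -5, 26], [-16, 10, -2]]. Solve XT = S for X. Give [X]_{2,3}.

Since T sits to the right of X, X = ST⁻¹.
det T = -4, so T⁻¹ = [[-15/4, 1/2, 3], [-6, 1, 5], [-1, 0, 1]].
X = ST⁻¹ = [[-20, 13, -2], [0, -5, 26], [-16, 10, -2]] · [[-15/4, 1/2, 3], [-6, 1, 5], [-1, 0, 1]] = [[-1, 3, 3], [4, -5, 1], [2, 2, 0]].

1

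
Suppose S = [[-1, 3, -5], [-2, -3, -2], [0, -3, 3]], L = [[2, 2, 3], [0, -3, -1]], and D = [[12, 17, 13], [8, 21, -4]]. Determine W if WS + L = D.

W = [[0, -5, 0], [2, -5, -1]]

WS = D − L = [[10, 15, 10], [8, 24, -3]].
Since S sits to the right of W, W = (D − L)S⁻¹.
det S = 3, so S⁻¹ = [[-5, 2, -7], [2, -1, 8/3], [2, -1, 3]].
W = (D − L)S⁻¹ = [[0, -5, 0], [2, -5, -1]].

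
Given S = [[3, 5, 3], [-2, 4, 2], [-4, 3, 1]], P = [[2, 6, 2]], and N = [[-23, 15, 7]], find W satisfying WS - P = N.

W = [[-1, 5, 2]]

WS = N + P = [[-21, 21, 9]].
S is on the right of W, so right-multiply by S⁻¹: W = (N + P)S⁻¹.
det S = -6; the adjugate gives S⁻¹ = [[1/3, -2/3, 1/3], [1, -5/2, 2], [-5/3, 29/6, -11/3]].
W = (N + P)S⁻¹ = [[-1, 5, 2]].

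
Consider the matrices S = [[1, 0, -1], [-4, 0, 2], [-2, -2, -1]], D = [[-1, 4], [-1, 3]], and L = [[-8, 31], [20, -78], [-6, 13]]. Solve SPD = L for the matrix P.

P = S⁻¹LD⁻¹ (apply S⁻¹ on the left and D⁻¹ on the right).
S has determinant -4; S⁻¹ = [[-1, -1/2, 0], [2, 3/4, -1/2], [-2, -1/2, 0]].
D has determinant 1; D⁻¹ = [[3, -4], [1, -1]].
S⁻¹L = [[-2, 8], [2, -3], [6, -23]].
P = (S⁻¹L)D⁻¹ = [[2, 0], [3, -5], [-5, -1]].

P = [[2, 0], [3, -5], [-5, -1]]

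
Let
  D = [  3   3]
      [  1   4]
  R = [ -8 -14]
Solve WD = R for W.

D is on the right of W, so right-multiply by D⁻¹: W = RD⁻¹.
det D = 9, so D⁻¹ = [[4/9, -1/3], [-1/9, 1/3]].
W = RD⁻¹ = [[-8, -14]] · [[4/9, -1/3], [-1/9, 1/3]] = [[-2, -2]].

W = [[-2, -2]]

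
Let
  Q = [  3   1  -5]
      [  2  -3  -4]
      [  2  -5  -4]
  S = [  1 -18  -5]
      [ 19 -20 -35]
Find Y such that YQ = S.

Y = [[-3, 5, 0], [3, 1, 4]]

Q is on the right of Y, so right-multiply by Q⁻¹: Y = SQ⁻¹.
Q has determinant -4; Q⁻¹ = [[2, -29/4, 19/4], [0, 1/2, -1/2], [1, -17/4, 11/4]].
Y = SQ⁻¹ = [[1, -18, -5], [19, -20, -35]] · [[2, -29/4, 19/4], [0, 1/2, -1/2], [1, -17/4, 11/4]] = [[-3, 5, 0], [3, 1, 4]].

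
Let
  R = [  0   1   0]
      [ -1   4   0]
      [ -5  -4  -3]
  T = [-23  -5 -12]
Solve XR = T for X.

X = [[-1, 3, 4]]

Right-multiplying both sides by R⁻¹ gives X = TR⁻¹.
det R = -3, so R⁻¹ = [[4, -1, 0], [1, 0, 0], [-8, 5/3, -1/3]].
X = TR⁻¹ = [[-23, -5, -12]] · [[4, -1, 0], [1, 0, 0], [-8, 5/3, -1/3]] = [[-1, 3, 4]].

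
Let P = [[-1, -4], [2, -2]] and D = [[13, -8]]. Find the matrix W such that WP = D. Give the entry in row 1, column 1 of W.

Since P sits to the right of W, W = DP⁻¹.
P has determinant 10; P⁻¹ = [[-1/5, 2/5], [-1/5, -1/10]].
W = DP⁻¹ = [[13, -8]] · [[-1/5, 2/5], [-1/5, -1/10]] = [[-1, 6]].

-1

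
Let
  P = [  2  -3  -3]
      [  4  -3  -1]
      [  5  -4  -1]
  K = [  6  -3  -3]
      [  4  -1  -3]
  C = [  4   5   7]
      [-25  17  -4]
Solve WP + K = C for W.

W = [[-4, 4, -2], [3, -5, -3]]

WP = C − K = [[-2, 8, 10], [-29, 18, -1]].
Since P sits to the right of W, W = (C − K)P⁻¹.
P has determinant 4; P⁻¹ = [[-1/4, 9/4, -3/2], [-1/4, 13/4, -5/2], [-1/4, -7/4, 3/2]].
W = (C − K)P⁻¹ = [[-4, 4, -2], [3, -5, -3]].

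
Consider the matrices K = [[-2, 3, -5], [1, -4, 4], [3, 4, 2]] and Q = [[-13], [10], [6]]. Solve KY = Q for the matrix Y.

Y = [[-2], [1], [4]]

K is on the left of Y, so left-multiply by K⁻¹: Y = K⁻¹Q.
det K = -2, so K⁻¹ = [[12, 13, 4], [-5, -11/2, -3/2], [-8, -17/2, -5/2]].
Y = K⁻¹Q = [[12, 13, 4], [-5, -11/2, -3/2], [-8, -17/2, -5/2]] · [[-13], [10], [6]] = [[-2], [1], [4]].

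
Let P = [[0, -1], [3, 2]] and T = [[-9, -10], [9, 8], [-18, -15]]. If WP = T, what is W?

P is on the right of W, so right-multiply by P⁻¹: W = TP⁻¹.
P has determinant 3; P⁻¹ = [[2/3, 1/3], [-1, 0]].
W = TP⁻¹ = [[-9, -10], [9, 8], [-18, -15]] · [[2/3, 1/3], [-1, 0]] = [[4, -3], [-2, 3], [3, -6]].

W = [[4, -3], [-2, 3], [3, -6]]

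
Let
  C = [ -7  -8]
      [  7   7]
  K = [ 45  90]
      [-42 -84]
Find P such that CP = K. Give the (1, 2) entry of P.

Since C multiplies P on the left, P = C⁻¹K.
C has determinant 7; C⁻¹ = [[1, 8/7], [-1, -1]].
P = C⁻¹K = [[1, 8/7], [-1, -1]] · [[45, 90], [-42, -84]] = [[-3, -6], [-3, -6]].

-6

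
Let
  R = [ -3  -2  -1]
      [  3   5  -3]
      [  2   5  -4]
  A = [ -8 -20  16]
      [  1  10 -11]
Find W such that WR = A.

R is on the right of W, so right-multiply by R⁻¹: W = AR⁻¹.
det R = -2; the adjugate gives R⁻¹ = [[5/2, 13/2, -11/2], [-3, -7, 6], [-5/2, -11/2, 9/2]].
W = AR⁻¹ = [[-8, -20, 16], [1, 10, -11]] · [[5/2, 13/2, -11/2], [-3, -7, 6], [-5/2, -11/2, 9/2]] = [[0, 0, -4], [0, -3, 5]].

W = [[0, 0, -4], [0, -3, 5]]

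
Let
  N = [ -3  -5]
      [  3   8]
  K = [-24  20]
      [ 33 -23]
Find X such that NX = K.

Left-multiplying both sides by N⁻¹ gives X = N⁻¹K.
det N = -9; the adjugate gives N⁻¹ = [[-8/9, -5/9], [1/3, 1/3]].
X = N⁻¹K = [[-8/9, -5/9], [1/3, 1/3]] · [[-24, 20], [33, -23]] = [[3, -5], [3, -1]].

X = [[3, -5], [3, -1]]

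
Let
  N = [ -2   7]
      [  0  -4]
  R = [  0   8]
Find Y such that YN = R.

Y = [[0, -2]]

Since N sits to the right of Y, Y = RN⁻¹.
det N = 8; the adjugate gives N⁻¹ = [[-1/2, -7/8], [0, -1/4]].
Y = RN⁻¹ = [[0, 8]] · [[-1/2, -7/8], [0, -1/4]] = [[0, -2]].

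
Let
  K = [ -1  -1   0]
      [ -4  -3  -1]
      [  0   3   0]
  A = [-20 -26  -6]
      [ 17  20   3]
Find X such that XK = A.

X = [[-4, 6, -4], [-5, -3, 2]]

K is on the right of X, so right-multiply by K⁻¹: X = AK⁻¹.
det K = -3, so K⁻¹ = [[-1, 0, -1/3], [0, 0, 1/3], [4, -1, 1/3]].
X = AK⁻¹ = [[-20, -26, -6], [17, 20, 3]] · [[-1, 0, -1/3], [0, 0, 1/3], [4, -1, 1/3]] = [[-4, 6, -4], [-5, -3, 2]].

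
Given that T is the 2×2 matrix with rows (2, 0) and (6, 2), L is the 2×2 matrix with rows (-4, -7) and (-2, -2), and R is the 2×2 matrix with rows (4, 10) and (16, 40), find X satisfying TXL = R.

X = [[-1, 1], [-1, 1]]

Left-multiply by T⁻¹ and right-multiply by L⁻¹: X = T⁻¹RL⁻¹.
T has determinant 4; T⁻¹ = [[1/2, 0], [-3/2, 1/2]].
L has determinant -6; L⁻¹ = [[1/3, -7/6], [-1/3, 2/3]].
T⁻¹R = [[2, 5], [2, 5]].
X = (T⁻¹R)L⁻¹ = [[-1, 1], [-1, 1]].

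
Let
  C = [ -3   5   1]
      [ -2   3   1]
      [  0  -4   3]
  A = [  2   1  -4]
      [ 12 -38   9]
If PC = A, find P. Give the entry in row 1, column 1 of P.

0

Since C sits to the right of P, P = AC⁻¹.
det C = -1; the adjugate gives C⁻¹ = [[-13, 19, -2], [-6, 9, -1], [-8, 12, -1]].
P = AC⁻¹ = [[2, 1, -4], [12, -38, 9]] · [[-13, 19, -2], [-6, 9, -1], [-8, 12, -1]] = [[0, -1, -1], [0, -6, 5]].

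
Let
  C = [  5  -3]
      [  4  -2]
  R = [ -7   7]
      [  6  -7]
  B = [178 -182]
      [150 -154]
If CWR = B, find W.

W = [[-5, 2], [-1, 2]]

Isolating W: multiply by C⁻¹ from the left and R⁻¹ from the right, so W = C⁻¹BR⁻¹.
det C = 2, so C⁻¹ = [[-1, 3/2], [-2, 5/2]].
det R = 7, so R⁻¹ = [[-1, -1], [-6/7, -1]].
C⁻¹B = [[47, -49], [19, -21]].
W = (C⁻¹B)R⁻¹ = [[-5, 2], [-1, 2]].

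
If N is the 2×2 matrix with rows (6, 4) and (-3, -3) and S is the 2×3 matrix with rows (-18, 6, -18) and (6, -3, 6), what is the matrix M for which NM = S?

M = [[-5, 1, -5], [3, 0, 3]]

Left-multiplying both sides by N⁻¹ gives M = N⁻¹S.
N has determinant -6; N⁻¹ = [[1/2, 2/3], [-1/2, -1]].
M = N⁻¹S = [[1/2, 2/3], [-1/2, -1]] · [[-18, 6, -18], [6, -3, 6]] = [[-5, 1, -5], [3, 0, 3]].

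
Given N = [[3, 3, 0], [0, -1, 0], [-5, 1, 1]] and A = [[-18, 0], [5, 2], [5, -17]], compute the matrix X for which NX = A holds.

Left-multiplying both sides by N⁻¹ gives X = N⁻¹A.
N has determinant -3; N⁻¹ = [[1/3, 1, 0], [0, -1, 0], [5/3, 6, 1]].
X = N⁻¹A = [[1/3, 1, 0], [0, -1, 0], [5/3, 6, 1]] · [[-18, 0], [5, 2], [5, -17]] = [[-1, 2], [-5, -2], [5, -5]].

X = [[-1, 2], [-5, -2], [5, -5]]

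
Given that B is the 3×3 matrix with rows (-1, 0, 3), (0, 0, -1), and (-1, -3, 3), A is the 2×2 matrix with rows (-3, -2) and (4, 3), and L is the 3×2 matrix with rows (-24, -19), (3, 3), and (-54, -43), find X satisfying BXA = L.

Isolating X: multiply by B⁻¹ from the left and A⁻¹ from the right, so X = B⁻¹LA⁻¹.
B has determinant 3; B⁻¹ = [[-1, -3, 0], [1/3, 0, -1/3], [0, -1, 0]].
det A = -1, so A⁻¹ = [[-3, -2], [4, 3]].
B⁻¹L = [[15, 10], [10, 8], [-3, -3]].
X = (B⁻¹L)A⁻¹ = [[-5, 0], [2, 4], [-3, -3]].

X = [[-5, 0], [2, 4], [-3, -3]]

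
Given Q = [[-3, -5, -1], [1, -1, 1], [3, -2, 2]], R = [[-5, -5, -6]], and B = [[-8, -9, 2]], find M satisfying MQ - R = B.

MQ = B + R = [[-13, -14, -4]].
Q is on the right of M, so right-multiply by Q⁻¹: M = (B + R)Q⁻¹.
Q has determinant -6; Q⁻¹ = [[0, -2, 1], [-1/6, 1/2, -1/3], [-1/6, 7/2, -4/3]].
M = (B + R)Q⁻¹ = [[3, 5, -3]].

M = [[3, 5, -3]]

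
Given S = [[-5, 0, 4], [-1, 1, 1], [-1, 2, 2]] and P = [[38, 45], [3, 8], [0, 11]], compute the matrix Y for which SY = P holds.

S is on the left of Y, so left-multiply by S⁻¹: Y = S⁻¹P.
det S = -4; the adjugate gives S⁻¹ = [[0, -2, 1], [-1/4, 3/2, -1/4], [1/4, -5/2, 5/4]].
Y = S⁻¹P = [[0, -2, 1], [-1/4, 3/2, -1/4], [1/4, -5/2, 5/4]] · [[38, 45], [3, 8], [0, 11]] = [[-6, -5], [-5, -2], [2, 5]].

Y = [[-6, -5], [-5, -2], [2, 5]]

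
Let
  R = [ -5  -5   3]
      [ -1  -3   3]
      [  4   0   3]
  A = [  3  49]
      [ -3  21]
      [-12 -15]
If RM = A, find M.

M = [[0, -6], [-3, -2], [-4, 3]]

R is on the left of M, so left-multiply by R⁻¹: M = R⁻¹A.
det R = 6; the adjugate gives R⁻¹ = [[-3/2, 5/2, -1], [5/2, -9/2, 2], [2, -10/3, 5/3]].
M = R⁻¹A = [[-3/2, 5/2, -1], [5/2, -9/2, 2], [2, -10/3, 5/3]] · [[3, 49], [-3, 21], [-12, -15]] = [[0, -6], [-3, -2], [-4, 3]].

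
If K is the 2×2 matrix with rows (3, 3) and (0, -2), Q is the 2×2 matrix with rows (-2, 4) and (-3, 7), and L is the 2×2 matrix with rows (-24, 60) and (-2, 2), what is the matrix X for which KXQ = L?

Left-multiply by K⁻¹ and right-multiply by Q⁻¹: X = K⁻¹LQ⁻¹.
K has determinant -6; K⁻¹ = [[1/3, 1/2], [0, -1/2]].
Q has determinant -2; Q⁻¹ = [[-7/2, 2], [-3/2, 1]].
K⁻¹L = [[-9, 21], [1, -1]].
X = (K⁻¹L)Q⁻¹ = [[0, 3], [-2, 1]].

X = [[0, 3], [-2, 1]]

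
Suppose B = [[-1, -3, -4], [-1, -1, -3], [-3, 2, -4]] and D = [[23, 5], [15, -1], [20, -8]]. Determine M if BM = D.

M = [[-6, -6], [-3, -5], [-2, 4]]

B is on the left of M, so left-multiply by B⁻¹: M = B⁻¹D.
B has determinant -5; B⁻¹ = [[-2, 4, -1], [-1, 8/5, -1/5], [1, -11/5, 2/5]].
M = B⁻¹D = [[-2, 4, -1], [-1, 8/5, -1/5], [1, -11/5, 2/5]] · [[23, 5], [15, -1], [20, -8]] = [[-6, -6], [-3, -5], [-2, 4]].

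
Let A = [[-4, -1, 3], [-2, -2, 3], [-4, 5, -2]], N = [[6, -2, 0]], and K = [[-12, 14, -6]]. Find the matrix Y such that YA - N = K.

YA = K + N = [[-6, 12, -6]].
Right-multiplying both sides by A⁻¹ gives Y = (K + N)A⁻¹.
det A = 6; the adjugate gives A⁻¹ = [[-11/6, 13/6, 1/2], [-8/3, 10/3, 1], [-3, 4, 1]].
Y = (K + N)A⁻¹ = [[-3, 3, 3]].

Y = [[-3, 3, 3]]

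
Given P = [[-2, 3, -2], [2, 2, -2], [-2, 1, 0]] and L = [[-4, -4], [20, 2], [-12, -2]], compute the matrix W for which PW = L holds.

W = [[6, 2], [0, 2], [-4, 3]]

P is on the left of W, so left-multiply by P⁻¹: W = P⁻¹L.
P has determinant -4; P⁻¹ = [[-1/2, 1/2, 1/2], [-1, 1, 2], [-3/2, 1, 5/2]].
W = P⁻¹L = [[-1/2, 1/2, 1/2], [-1, 1, 2], [-3/2, 1, 5/2]] · [[-4, -4], [20, 2], [-12, -2]] = [[6, 2], [0, 2], [-4, 3]].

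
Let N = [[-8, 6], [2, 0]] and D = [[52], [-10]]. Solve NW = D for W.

W = [[-5], [2]]

Left-multiplying both sides by N⁻¹ gives W = N⁻¹D.
N has determinant -12; N⁻¹ = [[0, 1/2], [1/6, 2/3]].
W = N⁻¹D = [[0, 1/2], [1/6, 2/3]] · [[52], [-10]] = [[-5], [2]].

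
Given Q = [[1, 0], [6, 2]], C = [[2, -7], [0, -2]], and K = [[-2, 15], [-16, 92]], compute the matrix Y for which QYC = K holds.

Y = [[-1, -4], [-1, 3]]

Isolating Y: multiply by Q⁻¹ from the left and C⁻¹ from the right, so Y = Q⁻¹KC⁻¹.
det Q = 2; the adjugate gives Q⁻¹ = [[1, 0], [-3, 1/2]].
det C = -4; the adjugate gives C⁻¹ = [[1/2, -7/4], [0, -1/2]].
Q⁻¹K = [[-2, 15], [-2, 1]].
Y = (Q⁻¹K)C⁻¹ = [[-1, -4], [-1, 3]].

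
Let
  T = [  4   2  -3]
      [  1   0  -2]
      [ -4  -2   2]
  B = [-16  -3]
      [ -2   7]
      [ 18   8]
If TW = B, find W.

W = [[-6, -3], [1, -3], [-2, -5]]

Since T multiplies W on the left, W = T⁻¹B.
det T = 2; the adjugate gives T⁻¹ = [[-2, 1, -2], [3, -2, 5/2], [-1, 0, -1]].
W = T⁻¹B = [[-2, 1, -2], [3, -2, 5/2], [-1, 0, -1]] · [[-16, -3], [-2, 7], [18, 8]] = [[-6, -3], [1, -3], [-2, -5]].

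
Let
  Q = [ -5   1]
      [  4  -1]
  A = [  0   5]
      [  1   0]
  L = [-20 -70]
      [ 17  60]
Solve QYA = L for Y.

Y = [[2, 3], [-4, -5]]

Left-multiply by Q⁻¹ and right-multiply by A⁻¹: Y = Q⁻¹LA⁻¹.
det Q = 1; the adjugate gives Q⁻¹ = [[-1, -1], [-4, -5]].
A has determinant -5; A⁻¹ = [[0, 1], [1/5, 0]].
Q⁻¹L = [[3, 10], [-5, -20]].
Y = (Q⁻¹L)A⁻¹ = [[2, 3], [-4, -5]].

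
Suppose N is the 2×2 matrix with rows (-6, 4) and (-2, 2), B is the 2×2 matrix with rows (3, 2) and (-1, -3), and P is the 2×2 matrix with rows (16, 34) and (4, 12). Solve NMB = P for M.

Left-multiply by N⁻¹ and right-multiply by B⁻¹: M = N⁻¹PB⁻¹.
N has determinant -4; N⁻¹ = [[-1/2, 1], [-1/2, 3/2]].
det B = -7; the adjugate gives B⁻¹ = [[3/7, 2/7], [-1/7, -3/7]].
N⁻¹P = [[-4, -5], [-2, 1]].
M = (N⁻¹P)B⁻¹ = [[-1, 1], [-1, -1]].

M = [[-1, 1], [-1, -1]]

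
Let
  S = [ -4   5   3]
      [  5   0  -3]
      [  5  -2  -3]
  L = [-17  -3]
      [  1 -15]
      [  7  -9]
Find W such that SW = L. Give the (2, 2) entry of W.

Left-multiplying both sides by S⁻¹ gives W = S⁻¹L.
S has determinant -6; S⁻¹ = [[1, -3/2, 5/2], [0, 1/2, -1/2], [5/3, -17/6, 25/6]].
W = S⁻¹L = [[1, -3/2, 5/2], [0, 1/2, -1/2], [5/3, -17/6, 25/6]] · [[-17, -3], [1, -15], [7, -9]] = [[-1, -3], [-3, -3], [-2, 0]].

-3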